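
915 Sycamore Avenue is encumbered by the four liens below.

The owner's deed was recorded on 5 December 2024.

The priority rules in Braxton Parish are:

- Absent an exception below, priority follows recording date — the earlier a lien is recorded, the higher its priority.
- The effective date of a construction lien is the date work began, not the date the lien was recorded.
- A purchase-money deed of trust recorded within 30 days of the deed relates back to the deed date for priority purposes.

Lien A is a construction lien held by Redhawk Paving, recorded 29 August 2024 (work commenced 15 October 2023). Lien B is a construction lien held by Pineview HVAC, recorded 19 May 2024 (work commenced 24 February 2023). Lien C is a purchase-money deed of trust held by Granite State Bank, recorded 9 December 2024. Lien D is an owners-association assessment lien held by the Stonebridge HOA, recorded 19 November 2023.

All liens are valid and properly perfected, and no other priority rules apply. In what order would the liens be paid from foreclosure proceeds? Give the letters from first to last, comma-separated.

Effective dates after the stated exceptions: A is treated as recorded 15 October 2023, the work-commencement date; B's effective date is 24 February 2023, when work began; C's effective date is the deed date, 5 December 2024.
By effective date, earliest first: B (24 February 2023), A (15 October 2023), D (19 November 2023), C (5 December 2024).

B, A, D, C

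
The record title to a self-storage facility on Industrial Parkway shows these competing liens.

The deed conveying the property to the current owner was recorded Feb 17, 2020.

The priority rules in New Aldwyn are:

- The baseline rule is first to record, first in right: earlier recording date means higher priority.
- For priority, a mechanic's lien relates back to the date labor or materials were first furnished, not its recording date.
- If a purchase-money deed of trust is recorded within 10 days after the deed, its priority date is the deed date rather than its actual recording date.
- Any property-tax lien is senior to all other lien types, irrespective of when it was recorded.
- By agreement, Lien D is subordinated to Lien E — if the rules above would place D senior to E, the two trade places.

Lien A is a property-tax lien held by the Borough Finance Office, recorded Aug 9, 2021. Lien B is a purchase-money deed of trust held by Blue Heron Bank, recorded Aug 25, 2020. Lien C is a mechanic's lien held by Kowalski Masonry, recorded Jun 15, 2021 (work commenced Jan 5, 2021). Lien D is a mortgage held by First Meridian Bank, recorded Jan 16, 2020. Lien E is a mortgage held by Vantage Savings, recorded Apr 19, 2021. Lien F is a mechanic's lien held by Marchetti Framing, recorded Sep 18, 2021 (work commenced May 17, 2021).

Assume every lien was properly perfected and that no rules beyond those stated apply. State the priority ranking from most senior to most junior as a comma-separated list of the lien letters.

Adjusting effective dates: B missed the 10-day window (190 days after the deed), so its recording date stands; C is treated as recorded Jan 5, 2021, the work-commencement date; F's effective date is May 17, 2021, when work began.
A, as a property-tax lien, has superpriority and ranks first.
Ordering the rest by effective date: D (Jan 16, 2020), B (Aug 25, 2020), C (Jan 5, 2021), E (Apr 19, 2021), F (May 17, 2021).
D would otherwise be senior to E, so under the subordination agreement D and E exchange positions.

A, E, B, C, D, F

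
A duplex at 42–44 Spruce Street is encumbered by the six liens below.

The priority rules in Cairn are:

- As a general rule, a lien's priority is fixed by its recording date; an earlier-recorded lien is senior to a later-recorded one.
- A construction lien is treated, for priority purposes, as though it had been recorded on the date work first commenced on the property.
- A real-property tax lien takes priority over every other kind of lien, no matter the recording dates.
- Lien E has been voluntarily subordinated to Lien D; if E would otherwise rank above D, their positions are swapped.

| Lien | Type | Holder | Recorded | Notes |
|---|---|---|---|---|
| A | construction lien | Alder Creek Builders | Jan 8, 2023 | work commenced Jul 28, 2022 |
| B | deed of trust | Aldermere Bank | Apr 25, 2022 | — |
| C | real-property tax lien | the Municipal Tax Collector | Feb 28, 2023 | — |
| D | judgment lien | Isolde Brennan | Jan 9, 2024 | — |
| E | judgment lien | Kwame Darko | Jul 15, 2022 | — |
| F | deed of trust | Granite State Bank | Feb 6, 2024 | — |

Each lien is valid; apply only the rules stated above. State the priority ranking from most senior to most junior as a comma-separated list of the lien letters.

Effective dates after the stated exceptions: A's effective date is Jul 28, 2022, when work began.
C is a real-property tax lien, so it outranks all other liens regardless of date.
The other liens, earliest effective date first: B (Apr 25, 2022), E (Jul 15, 2022), A (Jul 28, 2022), D (Jan 9, 2024), F (Feb 6, 2024).
E is senior to D before the subordination, so the two trade places.

C, B, D, A, E, F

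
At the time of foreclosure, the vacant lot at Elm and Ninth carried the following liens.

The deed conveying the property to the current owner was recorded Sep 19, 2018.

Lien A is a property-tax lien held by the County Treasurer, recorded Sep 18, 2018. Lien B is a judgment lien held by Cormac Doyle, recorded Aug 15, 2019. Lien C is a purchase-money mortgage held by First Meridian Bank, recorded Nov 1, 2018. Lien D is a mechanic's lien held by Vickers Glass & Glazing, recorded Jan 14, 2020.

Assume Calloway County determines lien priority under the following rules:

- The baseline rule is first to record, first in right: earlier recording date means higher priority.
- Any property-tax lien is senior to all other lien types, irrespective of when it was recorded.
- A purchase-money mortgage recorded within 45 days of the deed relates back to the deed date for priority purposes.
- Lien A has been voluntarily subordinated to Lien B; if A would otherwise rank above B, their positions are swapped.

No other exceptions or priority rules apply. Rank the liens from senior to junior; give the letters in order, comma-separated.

Effective dates after the stated exceptions: C's effective date is the deed date, Sep 19, 2018.
As a property-tax lien, A is senior to every other lien.
Among the remaining liens, by effective date: C (Sep 19, 2018), B (Aug 15, 2019), D (Jan 14, 2020).
A is senior to B before the subordination, so the two trade places.

B, C, A, D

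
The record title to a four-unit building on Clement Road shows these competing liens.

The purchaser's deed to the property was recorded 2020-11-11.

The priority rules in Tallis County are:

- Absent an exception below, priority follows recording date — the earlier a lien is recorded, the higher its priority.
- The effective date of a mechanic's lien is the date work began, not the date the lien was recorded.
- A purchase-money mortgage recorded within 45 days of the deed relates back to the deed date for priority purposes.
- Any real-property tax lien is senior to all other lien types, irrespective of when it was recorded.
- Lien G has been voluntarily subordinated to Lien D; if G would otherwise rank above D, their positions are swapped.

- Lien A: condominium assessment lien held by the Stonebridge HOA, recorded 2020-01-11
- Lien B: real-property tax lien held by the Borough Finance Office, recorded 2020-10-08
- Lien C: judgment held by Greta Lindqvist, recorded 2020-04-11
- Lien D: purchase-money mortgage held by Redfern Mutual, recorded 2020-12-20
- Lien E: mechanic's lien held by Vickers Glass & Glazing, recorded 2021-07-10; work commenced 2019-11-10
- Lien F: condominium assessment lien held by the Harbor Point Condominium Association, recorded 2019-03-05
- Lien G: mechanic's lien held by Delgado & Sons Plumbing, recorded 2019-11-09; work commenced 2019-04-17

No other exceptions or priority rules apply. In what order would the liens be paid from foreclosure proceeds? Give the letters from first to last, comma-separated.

Effective dates: D's effective date is the deed date, 2020-11-11; E relates back to 2019-11-10 (work commenced); G's effective date is 2019-04-17, when work began.
B is a real-property tax lien and takes priority over every other lien.
The other liens, earliest effective date first: F (2019-03-05), G (2019-04-17), E (2019-11-10), A (2020-01-11), C (2020-04-11), D (2020-11-11).
G would otherwise be senior to D, so under the subordination agreement G and D exchange positions.

B, F, D, E, A, C, G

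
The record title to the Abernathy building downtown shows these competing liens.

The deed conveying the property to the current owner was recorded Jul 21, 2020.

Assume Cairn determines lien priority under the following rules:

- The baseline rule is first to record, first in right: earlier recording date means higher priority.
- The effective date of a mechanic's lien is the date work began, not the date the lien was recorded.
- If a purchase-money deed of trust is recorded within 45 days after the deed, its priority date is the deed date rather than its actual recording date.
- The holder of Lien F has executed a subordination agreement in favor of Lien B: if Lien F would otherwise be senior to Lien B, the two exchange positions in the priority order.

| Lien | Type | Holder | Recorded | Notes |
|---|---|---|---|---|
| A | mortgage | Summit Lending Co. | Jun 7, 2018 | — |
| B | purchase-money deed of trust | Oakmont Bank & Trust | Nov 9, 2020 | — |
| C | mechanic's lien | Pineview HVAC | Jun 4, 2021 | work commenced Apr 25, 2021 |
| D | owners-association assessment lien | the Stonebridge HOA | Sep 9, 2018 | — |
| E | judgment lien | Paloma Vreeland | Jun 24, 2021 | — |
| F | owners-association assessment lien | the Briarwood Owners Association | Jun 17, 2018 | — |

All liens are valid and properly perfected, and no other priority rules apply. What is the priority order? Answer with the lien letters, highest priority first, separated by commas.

Adjusting effective dates: B was recorded 111 days after the deed — beyond 45 days — so no relation-back applies; C is treated as recorded Apr 25, 2021, the work-commencement date.
Ordering by effective date: A (Jun 7, 2018), F (Jun 17, 2018), D (Sep 9, 2018), B (Nov 9, 2020), C (Apr 25, 2021), E (Jun 24, 2021).
F would otherwise be senior to B, so under the subordination agreement F and B exchange positions.

A, B, D, F, C, E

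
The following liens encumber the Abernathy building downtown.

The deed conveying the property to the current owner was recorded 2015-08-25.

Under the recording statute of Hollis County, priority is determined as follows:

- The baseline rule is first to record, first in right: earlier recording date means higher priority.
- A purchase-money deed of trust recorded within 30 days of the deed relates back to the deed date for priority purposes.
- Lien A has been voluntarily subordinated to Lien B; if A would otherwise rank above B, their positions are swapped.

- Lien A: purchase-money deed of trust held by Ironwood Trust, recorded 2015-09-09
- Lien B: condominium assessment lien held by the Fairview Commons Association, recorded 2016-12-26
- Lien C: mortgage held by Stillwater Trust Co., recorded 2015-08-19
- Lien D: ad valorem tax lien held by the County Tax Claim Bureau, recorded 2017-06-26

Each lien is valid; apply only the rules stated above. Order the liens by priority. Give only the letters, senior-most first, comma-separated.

First, effective dates: A relates back to the deed date 2015-08-25.
By effective date, earliest first: C (2015-08-19), A (2015-08-25), B (2016-12-26), D (2017-06-26).
Because A would otherwise rank above B, the subordination swaps them.

C, B, A, D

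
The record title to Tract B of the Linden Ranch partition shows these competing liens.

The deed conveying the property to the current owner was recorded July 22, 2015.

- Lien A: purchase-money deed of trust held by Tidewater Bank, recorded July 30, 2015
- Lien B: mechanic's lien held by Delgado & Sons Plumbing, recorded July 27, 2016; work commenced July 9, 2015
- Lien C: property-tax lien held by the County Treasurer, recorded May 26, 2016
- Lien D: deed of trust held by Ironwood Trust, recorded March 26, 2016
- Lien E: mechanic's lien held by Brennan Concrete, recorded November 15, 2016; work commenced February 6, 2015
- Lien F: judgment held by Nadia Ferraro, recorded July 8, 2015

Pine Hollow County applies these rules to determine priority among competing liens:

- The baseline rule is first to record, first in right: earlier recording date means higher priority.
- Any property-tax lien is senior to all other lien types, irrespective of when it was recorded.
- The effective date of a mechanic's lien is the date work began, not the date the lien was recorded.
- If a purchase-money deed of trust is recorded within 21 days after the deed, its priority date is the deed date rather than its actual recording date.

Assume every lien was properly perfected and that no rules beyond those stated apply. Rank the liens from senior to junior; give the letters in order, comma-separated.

C, E, F, B, A, D

Adjusting effective dates: A relates back to the deed date July 22, 2015; B relates back to July 9, 2015 (work commenced); E relates back to February 6, 2015 (work commenced).
C, as a property-tax lien, has superpriority and ranks first.
Among the remaining liens, by effective date: E (February 6, 2015), F (July 8, 2015), B (July 9, 2015), A (July 22, 2015), D (March 26, 2016).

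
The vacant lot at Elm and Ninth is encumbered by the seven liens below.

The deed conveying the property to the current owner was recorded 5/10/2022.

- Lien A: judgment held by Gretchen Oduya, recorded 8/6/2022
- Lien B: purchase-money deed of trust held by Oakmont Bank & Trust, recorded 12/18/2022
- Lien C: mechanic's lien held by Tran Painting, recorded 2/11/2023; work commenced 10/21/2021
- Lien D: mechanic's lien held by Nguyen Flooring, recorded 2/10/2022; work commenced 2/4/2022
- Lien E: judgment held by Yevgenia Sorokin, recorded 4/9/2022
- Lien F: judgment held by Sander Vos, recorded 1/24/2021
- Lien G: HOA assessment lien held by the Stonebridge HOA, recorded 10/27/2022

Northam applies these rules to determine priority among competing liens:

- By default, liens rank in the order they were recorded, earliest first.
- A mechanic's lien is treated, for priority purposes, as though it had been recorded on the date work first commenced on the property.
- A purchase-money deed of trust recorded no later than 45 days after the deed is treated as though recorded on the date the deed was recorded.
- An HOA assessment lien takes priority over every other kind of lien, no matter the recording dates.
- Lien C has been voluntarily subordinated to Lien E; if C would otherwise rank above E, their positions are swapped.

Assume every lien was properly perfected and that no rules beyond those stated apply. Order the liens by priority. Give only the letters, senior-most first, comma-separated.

Effective dates: B missed the 45-day window (222 days after the deed), so its recording date stands; C is treated as recorded 10/21/2021, the work-commencement date; D's effective date is 2/4/2022, when work began.
G is an HOA assessment lien and takes priority over every other lien.
Remaining liens by effective date: F (1/24/2021), C (10/21/2021), D (2/4/2022), E (4/9/2022), A (8/6/2022), B (12/18/2022).
Because C would otherwise rank above E, the subordination swaps them.

G, F, E, D, C, A, B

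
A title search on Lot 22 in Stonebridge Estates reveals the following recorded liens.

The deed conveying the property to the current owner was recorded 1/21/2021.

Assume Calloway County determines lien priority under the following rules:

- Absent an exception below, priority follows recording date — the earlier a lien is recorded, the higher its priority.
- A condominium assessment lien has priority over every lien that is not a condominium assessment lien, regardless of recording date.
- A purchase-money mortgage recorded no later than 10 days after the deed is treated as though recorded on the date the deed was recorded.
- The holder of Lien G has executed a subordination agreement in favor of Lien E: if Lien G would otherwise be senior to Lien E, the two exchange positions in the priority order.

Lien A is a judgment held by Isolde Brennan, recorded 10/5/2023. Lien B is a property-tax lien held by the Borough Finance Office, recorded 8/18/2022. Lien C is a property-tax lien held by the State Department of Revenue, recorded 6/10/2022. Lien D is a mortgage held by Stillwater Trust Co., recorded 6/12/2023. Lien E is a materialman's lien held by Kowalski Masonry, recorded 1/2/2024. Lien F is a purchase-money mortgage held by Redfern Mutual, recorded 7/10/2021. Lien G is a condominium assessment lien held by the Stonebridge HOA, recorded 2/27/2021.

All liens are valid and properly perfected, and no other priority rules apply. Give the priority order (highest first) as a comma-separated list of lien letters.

Effective dates: F was recorded 170 days after the deed — beyond 10 days — so no relation-back applies.
As a condominium assessment lien, G is senior to every other lien.
The other liens, earliest effective date first: F (7/10/2021), C (6/10/2022), B (8/18/2022), D (6/12/2023), A (10/5/2023), E (1/2/2024).
Because G would otherwise rank above E, the subordination swaps them.

E, F, C, B, D, A, G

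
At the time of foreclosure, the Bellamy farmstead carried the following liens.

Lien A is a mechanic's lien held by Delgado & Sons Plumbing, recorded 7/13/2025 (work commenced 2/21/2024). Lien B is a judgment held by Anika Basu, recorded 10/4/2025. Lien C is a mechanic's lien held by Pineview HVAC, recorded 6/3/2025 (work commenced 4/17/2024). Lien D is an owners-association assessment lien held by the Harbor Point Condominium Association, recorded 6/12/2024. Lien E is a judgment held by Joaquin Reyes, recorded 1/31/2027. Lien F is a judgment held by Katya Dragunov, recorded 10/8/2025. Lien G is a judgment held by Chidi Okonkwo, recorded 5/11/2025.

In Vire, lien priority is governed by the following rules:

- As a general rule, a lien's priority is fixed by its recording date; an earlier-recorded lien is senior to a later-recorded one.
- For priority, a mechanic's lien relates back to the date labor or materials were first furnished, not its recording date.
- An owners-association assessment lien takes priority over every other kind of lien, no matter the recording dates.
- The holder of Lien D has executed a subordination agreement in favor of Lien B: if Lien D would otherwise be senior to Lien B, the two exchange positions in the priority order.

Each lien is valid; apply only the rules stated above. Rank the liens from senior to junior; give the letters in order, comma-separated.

Effective dates after the stated exceptions: A is treated as recorded 2/21/2024, the work-commencement date; C relates back to 4/17/2024 (work commenced).
D, as an owners-association assessment lien, has superpriority and ranks first.
Remaining liens by effective date: A (2/21/2024), C (4/17/2024), G (5/11/2025), B (10/4/2025), F (10/8/2025), E (1/31/2027).
The subordination applies — D was senior to B — so D and B swap.

B, A, C, G, D, F, E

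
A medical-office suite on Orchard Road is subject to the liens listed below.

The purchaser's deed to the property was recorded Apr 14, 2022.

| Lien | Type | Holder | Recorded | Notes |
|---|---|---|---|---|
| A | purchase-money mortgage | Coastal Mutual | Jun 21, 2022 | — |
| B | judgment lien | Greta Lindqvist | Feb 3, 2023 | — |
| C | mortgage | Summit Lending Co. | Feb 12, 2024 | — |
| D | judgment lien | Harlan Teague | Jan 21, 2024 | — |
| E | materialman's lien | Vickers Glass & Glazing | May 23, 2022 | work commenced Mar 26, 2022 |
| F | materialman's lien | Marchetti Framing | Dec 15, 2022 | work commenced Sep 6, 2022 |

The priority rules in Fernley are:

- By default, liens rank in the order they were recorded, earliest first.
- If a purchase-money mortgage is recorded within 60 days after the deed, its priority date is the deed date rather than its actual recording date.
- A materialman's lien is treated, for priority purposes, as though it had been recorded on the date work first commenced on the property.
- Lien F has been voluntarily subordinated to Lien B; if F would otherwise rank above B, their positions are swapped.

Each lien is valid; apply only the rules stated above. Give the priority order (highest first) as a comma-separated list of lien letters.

First, effective dates: A was recorded 68 days after the deed — beyond 60 days — so no relation-back applies; E is treated as recorded Mar 26, 2022, the work-commencement date; F's effective date is Sep 6, 2022, when work began.
By effective date: E (Mar 26, 2022), A (Jun 21, 2022), F (Sep 6, 2022), B (Feb 3, 2023), D (Jan 21, 2024), C (Feb 12, 2024).
The subordination applies — F was senior to B — so F and B swap.

E, A, B, F, D, C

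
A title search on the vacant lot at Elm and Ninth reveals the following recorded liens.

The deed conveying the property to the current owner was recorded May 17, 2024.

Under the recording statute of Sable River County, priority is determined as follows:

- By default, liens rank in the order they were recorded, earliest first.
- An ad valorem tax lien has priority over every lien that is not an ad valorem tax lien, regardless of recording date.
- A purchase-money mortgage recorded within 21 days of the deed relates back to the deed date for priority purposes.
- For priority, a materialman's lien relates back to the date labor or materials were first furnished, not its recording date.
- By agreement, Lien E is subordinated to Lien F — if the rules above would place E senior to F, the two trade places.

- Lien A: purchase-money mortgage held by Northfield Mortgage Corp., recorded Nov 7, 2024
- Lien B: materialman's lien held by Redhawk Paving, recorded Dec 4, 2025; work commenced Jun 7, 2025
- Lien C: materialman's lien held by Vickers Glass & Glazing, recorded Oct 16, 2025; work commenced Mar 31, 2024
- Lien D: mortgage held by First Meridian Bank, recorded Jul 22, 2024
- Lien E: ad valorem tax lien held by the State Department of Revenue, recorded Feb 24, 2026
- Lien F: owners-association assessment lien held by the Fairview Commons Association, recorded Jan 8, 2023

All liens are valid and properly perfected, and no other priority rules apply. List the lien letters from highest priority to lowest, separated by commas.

F, E, C, D, A, B

First, effective dates: A was recorded 174 days after the deed, outside the 21-day window, so it keeps its recording date; B is treated as recorded Jun 7, 2025, the work-commencement date; C's effective date is Mar 31, 2024, when work began.
E, as an ad valorem tax lien, has superpriority and ranks first.
The other liens, earliest effective date first: F (Jan 8, 2023), C (Mar 31, 2024), D (Jul 22, 2024), A (Nov 7, 2024), B (Jun 7, 2025).
The subordination applies — E was senior to F — so E and F swap.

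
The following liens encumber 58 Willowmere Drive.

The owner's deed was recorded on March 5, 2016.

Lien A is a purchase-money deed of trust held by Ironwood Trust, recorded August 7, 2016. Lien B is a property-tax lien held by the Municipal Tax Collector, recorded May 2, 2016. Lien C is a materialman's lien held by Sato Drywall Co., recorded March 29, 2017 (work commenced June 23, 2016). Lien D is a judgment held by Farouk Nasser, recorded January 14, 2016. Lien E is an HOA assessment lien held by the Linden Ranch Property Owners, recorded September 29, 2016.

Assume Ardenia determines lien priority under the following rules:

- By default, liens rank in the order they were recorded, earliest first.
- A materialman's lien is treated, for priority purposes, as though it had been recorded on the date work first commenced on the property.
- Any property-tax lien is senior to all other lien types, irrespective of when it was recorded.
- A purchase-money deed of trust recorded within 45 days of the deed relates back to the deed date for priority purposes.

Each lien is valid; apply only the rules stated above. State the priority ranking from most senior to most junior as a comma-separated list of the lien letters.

B, D, C, A, E

Adjusting effective dates: A missed the 45-day window (155 days after the deed), so its recording date stands; C relates back to June 23, 2016 (work commenced).
As a property-tax lien, B is senior to every other lien.
Remaining liens by effective date: D (January 14, 2016), C (June 23, 2016), A (August 7, 2016), E (September 29, 2016).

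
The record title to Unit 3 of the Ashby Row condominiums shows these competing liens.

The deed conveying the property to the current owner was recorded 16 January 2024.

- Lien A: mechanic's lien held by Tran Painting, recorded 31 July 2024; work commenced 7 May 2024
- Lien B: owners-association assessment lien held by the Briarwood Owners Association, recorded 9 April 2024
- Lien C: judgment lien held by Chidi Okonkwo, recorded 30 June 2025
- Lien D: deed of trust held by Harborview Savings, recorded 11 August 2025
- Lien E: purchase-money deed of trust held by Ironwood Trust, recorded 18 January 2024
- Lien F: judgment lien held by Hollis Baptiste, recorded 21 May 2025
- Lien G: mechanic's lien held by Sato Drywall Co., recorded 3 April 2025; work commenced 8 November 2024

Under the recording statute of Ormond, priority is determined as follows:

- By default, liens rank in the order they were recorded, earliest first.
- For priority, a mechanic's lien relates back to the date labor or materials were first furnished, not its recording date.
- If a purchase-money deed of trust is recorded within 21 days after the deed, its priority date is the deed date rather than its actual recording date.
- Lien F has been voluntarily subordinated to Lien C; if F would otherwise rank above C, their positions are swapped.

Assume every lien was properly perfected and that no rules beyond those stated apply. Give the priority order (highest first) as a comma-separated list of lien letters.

E, B, A, G, C, F, D

Adjusting effective dates: A relates back to 7 May 2024 (work commenced); E was recorded within the 21-day window, so its effective date is the deed date 16 January 2024; G's effective date is 8 November 2024, when work began.
Ordering by effective date: E (16 January 2024), B (9 April 2024), A (7 May 2024), G (8 November 2024), F (21 May 2025), C (30 June 2025), D (11 August 2025).
The subordination applies — F was senior to C — so F and C swap.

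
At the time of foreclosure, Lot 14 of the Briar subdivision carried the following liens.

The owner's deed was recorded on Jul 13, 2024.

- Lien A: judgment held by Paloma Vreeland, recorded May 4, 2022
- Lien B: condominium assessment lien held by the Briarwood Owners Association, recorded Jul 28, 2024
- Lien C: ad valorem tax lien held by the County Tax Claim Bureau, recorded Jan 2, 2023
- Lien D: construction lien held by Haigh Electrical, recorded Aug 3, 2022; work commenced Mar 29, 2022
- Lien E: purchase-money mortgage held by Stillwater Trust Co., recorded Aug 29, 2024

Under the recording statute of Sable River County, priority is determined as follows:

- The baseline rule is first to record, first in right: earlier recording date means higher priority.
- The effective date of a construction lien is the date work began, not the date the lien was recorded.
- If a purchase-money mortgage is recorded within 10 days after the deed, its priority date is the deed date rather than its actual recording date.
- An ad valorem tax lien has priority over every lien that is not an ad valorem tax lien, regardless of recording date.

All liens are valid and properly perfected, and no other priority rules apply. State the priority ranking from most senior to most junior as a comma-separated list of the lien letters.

Effective dates: D is treated as recorded Mar 29, 2022, the work-commencement date; E was recorded 47 days after the deed, outside the 10-day window, so it keeps its recording date.
C is an ad valorem tax lien, so it outranks all other liens regardless of date.
Ordering the rest by effective date: D (Mar 29, 2022), A (May 4, 2022), B (Jul 28, 2024), E (Aug 29, 2024).

C, D, A, B, E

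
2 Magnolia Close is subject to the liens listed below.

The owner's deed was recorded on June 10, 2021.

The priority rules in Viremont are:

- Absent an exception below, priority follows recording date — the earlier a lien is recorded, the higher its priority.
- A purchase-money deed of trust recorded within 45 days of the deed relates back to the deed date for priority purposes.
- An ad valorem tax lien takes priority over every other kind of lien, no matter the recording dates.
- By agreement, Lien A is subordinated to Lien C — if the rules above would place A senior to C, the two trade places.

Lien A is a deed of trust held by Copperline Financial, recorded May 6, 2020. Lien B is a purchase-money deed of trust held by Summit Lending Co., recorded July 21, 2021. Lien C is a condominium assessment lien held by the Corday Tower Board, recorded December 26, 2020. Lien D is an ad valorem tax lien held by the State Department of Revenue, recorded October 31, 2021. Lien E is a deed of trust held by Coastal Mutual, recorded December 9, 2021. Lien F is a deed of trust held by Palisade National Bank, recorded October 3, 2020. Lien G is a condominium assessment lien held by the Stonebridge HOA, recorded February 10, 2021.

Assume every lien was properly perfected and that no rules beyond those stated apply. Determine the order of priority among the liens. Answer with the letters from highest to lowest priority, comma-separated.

Effective dates: B was recorded within the 45-day window, so its effective date is the deed date June 10, 2021.
D is an ad valorem tax lien, so it outranks all other liens regardless of date.
Remaining liens by effective date: A (May 6, 2020), F (October 3, 2020), C (December 26, 2020), G (February 10, 2021), B (June 10, 2021), E (December 9, 2021).
Because A would otherwise rank above C, the subordination swaps them.

D, C, F, A, G, B, E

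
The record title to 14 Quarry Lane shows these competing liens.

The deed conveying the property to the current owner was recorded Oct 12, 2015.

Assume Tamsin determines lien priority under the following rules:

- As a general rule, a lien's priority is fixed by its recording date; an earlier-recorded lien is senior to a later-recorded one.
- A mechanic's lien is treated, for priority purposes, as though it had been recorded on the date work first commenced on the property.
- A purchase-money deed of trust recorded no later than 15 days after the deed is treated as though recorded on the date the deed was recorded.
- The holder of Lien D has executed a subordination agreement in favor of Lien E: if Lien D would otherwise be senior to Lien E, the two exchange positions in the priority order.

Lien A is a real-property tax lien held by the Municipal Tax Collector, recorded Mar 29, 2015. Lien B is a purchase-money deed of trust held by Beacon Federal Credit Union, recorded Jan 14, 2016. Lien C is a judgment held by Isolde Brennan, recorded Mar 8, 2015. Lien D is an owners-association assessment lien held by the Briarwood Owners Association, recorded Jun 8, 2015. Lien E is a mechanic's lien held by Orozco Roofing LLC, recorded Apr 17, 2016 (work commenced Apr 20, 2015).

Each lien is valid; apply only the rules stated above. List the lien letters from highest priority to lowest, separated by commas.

C, A, E, D, B

First, effective dates: B missed the 15-day window (94 days after the deed), so its recording date stands; E relates back to Apr 20, 2015 (work commenced).
Ordering by effective date: C (Mar 8, 2015), A (Mar 29, 2015), E (Apr 20, 2015), D (Jun 8, 2015), B (Jan 14, 2016).
D already ranks below E; the subordination has no effect.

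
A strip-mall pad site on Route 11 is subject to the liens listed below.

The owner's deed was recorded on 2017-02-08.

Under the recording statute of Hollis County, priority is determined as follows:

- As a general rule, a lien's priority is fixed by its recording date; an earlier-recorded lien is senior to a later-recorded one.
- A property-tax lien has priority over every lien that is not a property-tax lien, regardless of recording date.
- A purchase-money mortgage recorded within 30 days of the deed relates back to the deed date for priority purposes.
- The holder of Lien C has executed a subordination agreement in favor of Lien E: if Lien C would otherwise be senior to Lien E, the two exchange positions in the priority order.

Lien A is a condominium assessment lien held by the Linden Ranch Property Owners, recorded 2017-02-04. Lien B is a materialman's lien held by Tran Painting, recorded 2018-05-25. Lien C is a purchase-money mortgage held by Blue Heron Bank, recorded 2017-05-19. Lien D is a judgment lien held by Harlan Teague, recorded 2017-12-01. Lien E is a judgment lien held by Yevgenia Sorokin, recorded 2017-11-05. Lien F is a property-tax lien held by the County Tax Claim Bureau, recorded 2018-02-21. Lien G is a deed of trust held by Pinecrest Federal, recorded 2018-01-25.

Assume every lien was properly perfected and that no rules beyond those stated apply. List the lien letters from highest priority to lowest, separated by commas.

Effective dates after the stated exceptions: C missed the 30-day window (100 days after the deed), so its recording date stands.
F is a property-tax lien and takes priority over every other lien.
The other liens, earliest effective date first: A (2017-02-04), C (2017-05-19), E (2017-11-05), D (2017-12-01), G (2018-01-25), B (2018-05-25).
C would otherwise be senior to E, so under the subordination agreement C and E exchange positions.

F, A, E, C, D, G, B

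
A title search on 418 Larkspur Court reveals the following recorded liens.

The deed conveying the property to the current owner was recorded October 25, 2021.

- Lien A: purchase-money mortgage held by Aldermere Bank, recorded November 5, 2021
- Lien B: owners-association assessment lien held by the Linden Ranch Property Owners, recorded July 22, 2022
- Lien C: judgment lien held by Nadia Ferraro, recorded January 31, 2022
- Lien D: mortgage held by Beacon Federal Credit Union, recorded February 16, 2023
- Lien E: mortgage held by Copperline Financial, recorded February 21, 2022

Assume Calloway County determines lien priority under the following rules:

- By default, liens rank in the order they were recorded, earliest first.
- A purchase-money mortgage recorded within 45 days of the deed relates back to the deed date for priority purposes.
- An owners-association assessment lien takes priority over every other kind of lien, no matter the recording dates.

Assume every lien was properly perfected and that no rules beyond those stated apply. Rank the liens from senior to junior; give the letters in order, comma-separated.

Effective dates: A was recorded within the 45-day window, so its effective date is the deed date October 25, 2021.
B is an owners-association assessment lien, so it outranks all other liens regardless of date.
Ordering the rest by effective date: A (October 25, 2021), C (January 31, 2022), E (February 21, 2022), D (February 16, 2023).

B, A, C, E, D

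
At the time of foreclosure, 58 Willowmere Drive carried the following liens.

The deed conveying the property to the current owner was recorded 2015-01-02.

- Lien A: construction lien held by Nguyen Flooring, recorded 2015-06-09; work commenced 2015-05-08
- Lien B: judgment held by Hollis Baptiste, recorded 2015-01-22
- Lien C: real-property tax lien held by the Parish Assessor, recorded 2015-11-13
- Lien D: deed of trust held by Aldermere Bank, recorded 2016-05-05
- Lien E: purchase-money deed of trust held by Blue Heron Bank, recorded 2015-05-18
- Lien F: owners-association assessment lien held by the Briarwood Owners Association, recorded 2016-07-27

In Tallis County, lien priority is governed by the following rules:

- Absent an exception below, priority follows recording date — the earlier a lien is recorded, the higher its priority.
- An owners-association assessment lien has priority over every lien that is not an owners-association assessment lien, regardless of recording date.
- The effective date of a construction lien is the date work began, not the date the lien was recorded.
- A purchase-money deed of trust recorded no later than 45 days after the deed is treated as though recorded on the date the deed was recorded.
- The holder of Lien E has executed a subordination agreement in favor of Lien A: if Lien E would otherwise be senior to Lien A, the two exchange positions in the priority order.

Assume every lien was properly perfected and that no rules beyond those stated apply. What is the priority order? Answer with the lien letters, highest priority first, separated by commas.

F, B, A, E, C, D

First, effective dates: A is treated as recorded 2015-05-08, the work-commencement date; E was recorded 136 days after the deed — beyond 45 days — so no relation-back applies.
As an owners-association assessment lien, F is senior to every other lien.
The other liens, earliest effective date first: B (2015-01-22), A (2015-05-08), E (2015-05-18), C (2015-11-13), D (2016-05-05).
E is already junior to A, so the subordination agreement changes nothing.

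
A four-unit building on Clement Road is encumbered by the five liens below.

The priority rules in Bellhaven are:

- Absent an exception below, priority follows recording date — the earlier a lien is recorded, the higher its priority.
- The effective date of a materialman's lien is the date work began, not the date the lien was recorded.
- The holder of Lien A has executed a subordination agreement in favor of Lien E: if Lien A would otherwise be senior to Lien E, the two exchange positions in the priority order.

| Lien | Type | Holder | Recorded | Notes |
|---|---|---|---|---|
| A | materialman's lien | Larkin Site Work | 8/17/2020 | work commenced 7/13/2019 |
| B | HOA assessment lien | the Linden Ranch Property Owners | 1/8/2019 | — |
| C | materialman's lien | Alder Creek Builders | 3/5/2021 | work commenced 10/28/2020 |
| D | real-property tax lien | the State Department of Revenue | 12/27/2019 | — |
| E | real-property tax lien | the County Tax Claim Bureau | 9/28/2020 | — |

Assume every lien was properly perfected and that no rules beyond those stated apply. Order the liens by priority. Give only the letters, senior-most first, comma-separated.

Effective dates: A is treated as recorded 7/13/2019, the work-commencement date; C's effective date is 10/28/2020, when work began.
Ordering by effective date: B (1/8/2019), A (7/13/2019), D (12/27/2019), E (9/28/2020), C (10/28/2020).
The subordination applies — A was senior to E — so A and E swap.

B, E, D, A, C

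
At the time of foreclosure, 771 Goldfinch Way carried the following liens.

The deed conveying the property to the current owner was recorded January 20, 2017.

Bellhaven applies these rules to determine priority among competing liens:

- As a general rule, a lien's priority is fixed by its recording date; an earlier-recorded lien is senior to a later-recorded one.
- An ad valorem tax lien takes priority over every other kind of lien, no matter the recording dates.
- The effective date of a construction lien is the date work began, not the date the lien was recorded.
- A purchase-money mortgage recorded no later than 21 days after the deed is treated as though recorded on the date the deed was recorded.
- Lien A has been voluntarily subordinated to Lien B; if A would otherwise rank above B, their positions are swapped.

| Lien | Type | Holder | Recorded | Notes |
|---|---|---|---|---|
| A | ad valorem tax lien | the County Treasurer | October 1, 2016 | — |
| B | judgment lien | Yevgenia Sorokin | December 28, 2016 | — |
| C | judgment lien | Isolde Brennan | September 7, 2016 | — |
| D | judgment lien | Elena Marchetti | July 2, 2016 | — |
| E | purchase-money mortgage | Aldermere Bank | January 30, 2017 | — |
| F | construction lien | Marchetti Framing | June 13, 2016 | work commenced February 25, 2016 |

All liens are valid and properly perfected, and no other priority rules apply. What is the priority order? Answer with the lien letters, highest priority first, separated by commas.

B, F, D, C, A, E

First, effective dates: E relates back to the deed date January 20, 2017; F is treated as recorded February 25, 2016, the work-commencement date.
A, as an ad valorem tax lien, has superpriority and ranks first.
Among the remaining liens, by effective date: F (February 25, 2016), D (July 2, 2016), C (September 7, 2016), B (December 28, 2016), E (January 20, 2017).
A would otherwise be senior to B, so under the subordination agreement A and B exchange positions.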